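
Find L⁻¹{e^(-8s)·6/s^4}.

L⁻¹{6/s^4} = t^3. By the time shift theorem, L⁻¹{e^(-as)F(s)} = u(t-a)f(t-a) with a=8, so L⁻¹{e^(-8s)·6/s^4} = u(t-8)·(t-8)^3

Final answer: u(t-8)·(t-8)^3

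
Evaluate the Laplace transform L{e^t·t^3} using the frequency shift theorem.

L{e^(at)·t^n} = n!/(s-a)^(n+1), so L{e^t·t^3} = 6/(s-1)^4

Final answer: 6/(s-1)^4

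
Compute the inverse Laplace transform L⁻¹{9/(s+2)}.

L⁻¹{1/(s-a)} = e^(at), so L⁻¹{1/(s+2)} = e^(-2t), and L⁻¹{9/(s+2)} = 9·e^(-2t)

Final answer: 9·e^(-2t)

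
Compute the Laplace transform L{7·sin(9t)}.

L{sin(ωt)} = ω/(s² + ω²), so L{sin(9t)} = 9/(s² + 81). Then L{7·sin(9t)} = 7·9/(s² + 81) = 63/(s² + 81)

Final answer: 63/(s² + 81)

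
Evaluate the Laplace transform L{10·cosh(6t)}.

L{cosh(ωt)} = s/(s² - ω²), so L{cosh(6t)} = s/(s² - 36). Then L{10·cosh(6t)} = 10·s/(s² - 36) = 10s/(s² - 36)

Final answer: 10s/(s² - 36)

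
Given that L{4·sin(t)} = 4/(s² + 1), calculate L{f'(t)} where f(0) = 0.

L{f'(t)} = s·F(s) - f(0) = s·4/(s² + 1) - 0 = 4s/(s² + 1)

Final answer: 4s/(s² + 1)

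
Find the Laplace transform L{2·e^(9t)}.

L{e^(at)} = 1/(s-a), so L{e^(9t)} = 1/(s-9). Then L{2·e^(9t)} = 2/(s-9)

Final answer: 2/(s-9)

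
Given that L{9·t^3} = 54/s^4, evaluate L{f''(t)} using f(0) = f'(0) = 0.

L{f''(t)} = s²F(s) - sf(0) - f'(0) = s²·54/s^4 - 0 - 0 = 54/s^2

Final answer: 54/s^2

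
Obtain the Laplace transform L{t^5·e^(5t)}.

L{t^n·e^(at)} = n!/(s-a)^(n+1), so L{t^5·e^(5t)} = 120/(s-5)^6

Final answer: 120/(s-5)^6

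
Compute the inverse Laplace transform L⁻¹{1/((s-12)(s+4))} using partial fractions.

Decompose: A/(s-12) + B/(s+4). A = 1/16, B = -1/16. f(t) = (e^(12t) - e^(-4t))/16

Final answer: (e^(12t) - e^(-4t))/16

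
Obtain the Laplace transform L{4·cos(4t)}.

L{cos(ωt)} = s/(s² + ω²), so L{cos(4t)} = s/(s² + 16). Then L{4·cos(4t)} = 4·s/(s² + 16) = 4s/(s² + 16)

Final answer: 4s/(s² + 16)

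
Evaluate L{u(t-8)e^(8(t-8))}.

u(t-a)f(t-a) with f(t)=e^(8t). L{e^(8t)} = 1/(s-8). By time shift: e^(-8s)/(s-8)

Final answer: e^(-8s)/(s-8)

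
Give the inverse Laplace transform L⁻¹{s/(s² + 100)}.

L⁻¹{s/(s² + 100)} = cos(10t)

Final answer: cos(10t)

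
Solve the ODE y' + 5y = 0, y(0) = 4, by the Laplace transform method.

L{y'} + 5L{y} = 0. sY - 4 + 5Y = 0. Y(s+5) = 4. Y = 4/(s+5)

Final answer: y(t) = 4e^(-5t)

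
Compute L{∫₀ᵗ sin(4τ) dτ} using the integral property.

L{∫₀ᵗ f(τ)dτ} = F(s)/s with F(s) = 4/(s² + 16), so the result is (4/(s² + 16))/s = 4/(s(s² + 16))

Final answer: 4/(s(s² + 16))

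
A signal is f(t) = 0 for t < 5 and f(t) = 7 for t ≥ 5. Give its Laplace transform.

f(t) = 7·u(t-5). L{u(t-5)} = e^(-5s)/s, so L{f(t)} = 7·e^(-5s)/s

Final answer: 7·e^(-5s)/s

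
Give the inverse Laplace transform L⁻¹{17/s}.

L⁻¹{c/s} = c, so L⁻¹{17/s} = 17

Final answer: 17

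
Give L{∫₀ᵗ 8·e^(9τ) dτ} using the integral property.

L{∫₀ᵗ f(τ)dτ} = F(s)/s with F(s) = 8/(s-9), so L{∫₀ᵗ 8·e^(9τ) dτ} = 8/(s(s-9))

Final answer: 8/(s(s-9))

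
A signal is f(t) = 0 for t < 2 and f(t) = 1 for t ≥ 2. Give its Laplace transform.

f(t) = u(t-2). L{u(t-2)} = e^(-2s)/s, so L{f(t)} = e^(-2s)/s

Final answer: e^(-2s)/s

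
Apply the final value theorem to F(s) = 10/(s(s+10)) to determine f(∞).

f(∞) = lim_{s→0} s·10/(s(s+10)) = lim_{s→0} 10/(s+10) = 10/10 = 1

Final answer: 1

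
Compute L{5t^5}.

L{t^n} = n!/s^(n+1). So L{5t^5} = 5·5!/s^6 = 600/s^6

Final answer: 600/s^6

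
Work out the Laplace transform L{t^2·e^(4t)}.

L{t^n·e^(at)} = n!/(s-a)^(n+1), so L{t^2·e^(4t)} = 2/(s-4)^3

Final answer: 2/(s-4)^3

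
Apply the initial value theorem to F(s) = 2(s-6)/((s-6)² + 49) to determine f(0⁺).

f(0⁺) = lim_{s→∞} sF(s) = lim_{s→∞} 2s(s-6)/((s-6)² + 49) = 2

Final answer: 2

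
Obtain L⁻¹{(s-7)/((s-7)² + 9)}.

Using frequency shift: L⁻¹{(s-a)/((s-a)² + b²)} = e^(at)cos(bt). Here a=7, b=3

Final answer: e^(7t)·cos(3t)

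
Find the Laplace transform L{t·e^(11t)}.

L{t^n·e^(at)} = n!/(s-a)^(n+1), so L{t·e^(11t)} = 1/(s-11)^2

Final answer: 1/(s-11)^2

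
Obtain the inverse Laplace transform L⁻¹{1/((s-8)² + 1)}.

Using frequency shift, L⁻¹{1/((s-8)² + 1)} = e^(8t)·sin(t)

Final answer: e^(8t)·sin(t)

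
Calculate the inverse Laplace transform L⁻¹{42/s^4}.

L⁻¹{n!/s^(n+1)} = t^n with n=3. So L⁻¹{6/s^4} = t^3, and L⁻¹{42/s^4} = (42/6)·t^3 = 7·t^3

Final answer: 7·t^3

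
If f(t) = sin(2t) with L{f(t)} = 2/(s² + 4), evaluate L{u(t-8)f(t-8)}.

Time shift theorem: L{u(t-a)f(t-a)} = e^(-as)F(s). Here a=8, F(s) = 2/(s² + 4), so L{u(t-8)f(t-8)} = e^(-8s)·2/(s² + 4)

Final answer: e^(-8s)·2/(s² + 4)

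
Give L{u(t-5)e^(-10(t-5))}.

u(t-a)f(t-a) with f(t)=e^(-10t). L{e^(-10t)} = 1/(s+10). By time shift: e^(-5s)/(s+10)

Final answer: e^(-5s)/(s+10)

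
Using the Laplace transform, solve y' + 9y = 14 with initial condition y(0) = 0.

sY + 9Y = 14/s. Y = 14/(s(s+9)). Partial fractions: Y = 14/9/s - 14/9/(s+9)

Final answer: y(t) = 14/9(1 - e^(-9t))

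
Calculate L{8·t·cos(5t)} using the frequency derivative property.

L{cos(5t)} = s/(s² + 25). Derivative: d/ds[s/(s² + 25)] = [(s² + 25) - s·2s]/(s² + 25)² = (25 - s²)/(s² + 25)². So L{t·cos(5t)} = -F'(s) = (s² - 25)/(s² + 25)². Then L{8·t·cos(5t)} = 8·(s² - 25)/(s² + 25)²

Final answer: 8·(s² - 25)/(s² + 25)²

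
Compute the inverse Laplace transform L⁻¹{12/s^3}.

L⁻¹{n!/s^(n+1)} = t^n with n=2. So L⁻¹{2/s^3} = t^2, and L⁻¹{12/s^3} = (12/2)·t^2 = 6·t^2

Final answer: 6·t^2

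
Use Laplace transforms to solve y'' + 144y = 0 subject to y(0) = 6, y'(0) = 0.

L{y''} + 144L{y} = 0. s²Y - 6s - 0 + 144Y = 0. Y(s² + 144) = 6s. Y = (6s)/(s² + 144). Inverting: y(t) = 6cos(12t)

Final answer: y(t) = 6cos(12t)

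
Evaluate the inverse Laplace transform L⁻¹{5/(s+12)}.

L⁻¹{1/(s-a)} = e^(at), so L⁻¹{1/(s+12)} = e^(-12t), and L⁻¹{5/(s+12)} = 5·e^(-12t)

Final answer: 5·e^(-12t)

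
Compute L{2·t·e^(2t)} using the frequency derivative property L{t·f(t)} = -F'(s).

L{e^(2t)} = 1/(s-2). By frequency derivative: L{t·e^(2t)} = -d/ds[1/(s-2)] = -(-1)/(s-2)² = 1/(s-2)². Then L{2·t·e^(2t)} = 2·1/(s-2)² = 2/(s-2)²

Final answer: 2/(s-2)²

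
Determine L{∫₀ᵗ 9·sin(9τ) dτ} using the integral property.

L{∫₀ᵗ f(τ)dτ} = F(s)/s with F(s) = 81/(s² + 81), so the result is (81/(s² + 81))/s = 81/(s(s² + 81))

Final answer: 81/(s(s² + 81))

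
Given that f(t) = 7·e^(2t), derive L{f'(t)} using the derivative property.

f(0) = 7, F(s) = 7/(s-2). L{f'(t)} = s·F(s) - f(0) = 7s/(s-2) - 7 = (7s - 7(s-2))/(s-2) = 14/(s-2)

Final answer: 14/(s-2)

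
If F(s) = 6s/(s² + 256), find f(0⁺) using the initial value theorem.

f(0⁺) = lim_{s→∞} s·6s/(s² + 256) = lim_{s→∞} 6s²/(s² + 256) = 6

Final answer: 6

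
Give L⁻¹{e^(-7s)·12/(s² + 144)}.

L⁻¹{12/(s² + 144)} = sin(12t). By the time shift theorem, L⁻¹{e^(-as)F(s)} = u(t-a)f(t-a) with a=7, so L⁻¹{e^(-7s)·12/(s² + 144)} = u(t-7)·sin(12(t-7))

Final answer: u(t-7)·sin(12(t-7))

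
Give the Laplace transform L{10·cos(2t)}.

L{cos(ωt)} = s/(s² + ω²), so L{cos(2t)} = s/(s² + 4). Then L{10·cos(2t)} = 10·s/(s² + 4) = 10s/(s² + 4)

Final answer: 10s/(s² + 4)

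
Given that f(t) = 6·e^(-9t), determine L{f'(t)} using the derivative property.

f(0) = 6, F(s) = 6/(s+9). L{f'(t)} = s·F(s) - f(0) = 6s/(s+9) - 6 = (6s - 6(s+9))/(s+9) = -54/(s+9)

Final answer: -54/(s+9)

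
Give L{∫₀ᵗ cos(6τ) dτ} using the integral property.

L{∫₀ᵗ f(τ)dτ} = F(s)/s with F(s) = s/(s² + 36), so the result is (s/(s² + 36))/s = 1/(s² + 36)

Final answer: 1/(s² + 36)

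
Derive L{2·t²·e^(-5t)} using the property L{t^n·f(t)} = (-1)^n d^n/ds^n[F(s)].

L{e^(-5t)} = 1/(s+5). d/ds[1/(s+5)] = -1/(s+5)². d²/ds²[1/(s+5)] = 2/(s+5)³. So L{t²·e^(-5t)} = (-1)² · 2/(s+5)³ = 2/(s+5)³. Then L{2·t²·e^(-5t)} = 2·2/(s+5)³ = 4/(s+5)³

Final answer: 4/(s+5)³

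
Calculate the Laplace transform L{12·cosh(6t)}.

L{cosh(ωt)} = s/(s² - ω²), so L{cosh(6t)} = s/(s² - 36). Then L{12·cosh(6t)} = 12·s/(s² - 36) = 12s/(s² - 36)

Final answer: 12s/(s² - 36)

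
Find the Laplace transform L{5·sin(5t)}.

L{sin(ωt)} = ω/(s² + ω²), so L{sin(5t)} = 5/(s² + 25). Then L{5·sin(5t)} = 5·5/(s² + 25) = 25/(s² + 25)

Final answer: 25/(s² + 25)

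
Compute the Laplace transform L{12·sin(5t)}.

L{sin(ωt)} = ω/(s² + ω²), so L{sin(5t)} = 5/(s² + 25). Then L{12·sin(5t)} = 12·5/(s² + 25) = 60/(s² + 25)

Final answer: 60/(s² + 25)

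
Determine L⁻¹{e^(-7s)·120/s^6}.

L⁻¹{120/s^6} = t^5. By the time shift theorem, L⁻¹{e^(-as)F(s)} = u(t-a)f(t-a) with a=7, so L⁻¹{e^(-7s)·120/s^6} = u(t-7)·(t-7)^5

Final answer: u(t-7)·(t-7)^5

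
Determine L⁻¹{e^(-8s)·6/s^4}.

L⁻¹{6/s^4} = t^3. By the time shift theorem, L⁻¹{e^(-as)F(s)} = u(t-a)f(t-a) with a=8, so L⁻¹{e^(-8s)·6/s^4} = u(t-8)·(t-8)^3

Final answer: u(t-8)·(t-8)^3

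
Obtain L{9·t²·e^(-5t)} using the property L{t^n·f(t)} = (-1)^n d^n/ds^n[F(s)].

L{e^(-5t)} = 1/(s+5). d/ds[1/(s+5)] = -1/(s+5)². d²/ds²[1/(s+5)] = 2/(s+5)³. So L{t²·e^(-5t)} = (-1)² · 2/(s+5)³ = 2/(s+5)³. Then L{9·t²·e^(-5t)} = 9·2/(s+5)³ = 18/(s+5)³

Final answer: 18/(s+5)³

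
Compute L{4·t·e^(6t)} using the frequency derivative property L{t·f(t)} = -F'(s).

L{e^(6t)} = 1/(s-6). By frequency derivative: L{t·e^(6t)} = -d/ds[1/(s-6)] = -(-1)/(s-6)² = 1/(s-6)². Then L{4·t·e^(6t)} = 4·1/(s-6)² = 4/(s-6)²

Final answer: 4/(s-6)²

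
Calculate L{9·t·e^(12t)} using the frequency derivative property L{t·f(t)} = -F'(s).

L{e^(12t)} = 1/(s-12). By frequency derivative: L{t·e^(12t)} = -d/ds[1/(s-12)] = -(-1)/(s-12)² = 1/(s-12)². Then L{9·t·e^(12t)} = 9·1/(s-12)² = 9/(s-12)²

Final answer: 9/(s-12)²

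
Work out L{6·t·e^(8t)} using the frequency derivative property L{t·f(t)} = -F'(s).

L{e^(8t)} = 1/(s-8). By frequency derivative: L{t·e^(8t)} = -d/ds[1/(s-8)] = -(-1)/(s-8)² = 1/(s-8)². Then L{6·t·e^(8t)} = 6·1/(s-8)² = 6/(s-8)²

Final answer: 6/(s-8)²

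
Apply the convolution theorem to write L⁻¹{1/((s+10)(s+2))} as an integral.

1/((s+10)(s+2)) = (1/(s+10))·(1/(s+2)) = L{e^(-10t)}·L{e^(-2t)}. So f(t) = e^(-10t)*e^(-2t) = ∫₀ᵗ e^(-10τ)·e^(-2(t-τ)) dτ

Final answer: ∫₀ᵗ e^(-10τ)·e^(-2(t-τ)) dτ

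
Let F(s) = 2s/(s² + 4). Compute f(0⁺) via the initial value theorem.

f(0⁺) = lim_{s→∞} s·2s/(s² + 4) = lim_{s→∞} 2s²/(s² + 4) = 2

Final answer: 2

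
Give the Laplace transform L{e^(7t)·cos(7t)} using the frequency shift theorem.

Frequency shift: L{e^(at)f(t)} = F(s-a). L{e^(7t)·cos(7t)} = (s-7)/((s-7)² + 49)

Final answer: (s-7)/((s-7)² + 49)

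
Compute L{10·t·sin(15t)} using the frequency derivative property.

L{sin(15t)} = 15/(s² + 225). By L{t·f(t)} = -F'(s): -d/ds[15/(s² + 225)] = -(15)·(-2s)/(s² + 225)² = 30s/(s² + 225)². Then L{10·t·sin(15t)} = 10·30s/(s² + 225)² = 300s/(s² + 225)²

Final answer: 300s/(s² + 225)²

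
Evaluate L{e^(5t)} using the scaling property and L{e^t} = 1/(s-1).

Using L{f(at)} = (1/a)F(s/a) with a=5 and f(t) = e^t: L{e^(5t)} = (1/5) · 1/((s/5)-1) = (1/5) · 5/(s-5) = 1/(s-5)

Final answer: 1/(s-5)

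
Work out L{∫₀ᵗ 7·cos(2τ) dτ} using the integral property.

L{∫₀ᵗ f(τ)dτ} = F(s)/s with F(s) = 7s/(s² + 4), so the result is (7s/(s² + 4))/s = 7/(s² + 4)

Final answer: 7/(s² + 4)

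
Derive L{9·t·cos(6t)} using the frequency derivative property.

L{cos(6t)} = s/(s² + 36). Derivative: d/ds[s/(s² + 36)] = [(s² + 36) - s·2s]/(s² + 36)² = (36 - s²)/(s² + 36)². So L{t·cos(6t)} = -F'(s) = (s² - 36)/(s² + 36)². Then L{9·t·cos(6t)} = 9·(s² - 36)/(s² + 36)²

Final answer: 9·(s² - 36)/(s² + 36)²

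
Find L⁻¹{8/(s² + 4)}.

This is the form c·a/(s² + a²) with a = 2, c = 4. L⁻¹ = 4·sin(2t)

Final answer: 4·sin(2t)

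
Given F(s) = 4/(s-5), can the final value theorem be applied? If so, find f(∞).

sF(s) = 4s/(s-5) has a pole at s = 5 in the right half-plane. Theorem does NOT apply (unstable system; f(t) = 4·e^(5t) grows without bound).

Final answer: Not applicable (unstable)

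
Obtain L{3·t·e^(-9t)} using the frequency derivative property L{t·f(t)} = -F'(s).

L{e^(-9t)} = 1/(s+9). By frequency derivative: L{t·e^(-9t)} = -d/ds[1/(s+9)] = -(-1)/(s+9)² = 1/(s+9)². Then L{3·t·e^(-9t)} = 3·1/(s+9)² = 3/(s+9)²

Final answer: 3/(s+9)²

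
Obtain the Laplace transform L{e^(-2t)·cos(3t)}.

L{e^(at)·cos(ωt)} = (s-a)/((s-a)² + ω²), so L{e^(-2t)·cos(3t)} = (s+2)/((s+2)² + 9)

Final answer: (s+2)/((s+2)² + 9)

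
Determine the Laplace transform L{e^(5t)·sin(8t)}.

L{e^(at)·sin(ωt)} = ω/((s-a)² + ω²), so L{e^(5t)·sin(8t)} = 8/((s-5)² + 64)

Final answer: 8/((s-5)² + 64)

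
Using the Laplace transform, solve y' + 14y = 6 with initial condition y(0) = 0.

sY + 14Y = 6/s. Y = 6/(s(s+14)). Partial fractions: Y = 3/7/s - 3/7/(s+14)

Final answer: y(t) = 3/7(1 - e^(-14t))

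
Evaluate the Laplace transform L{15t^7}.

L{15t^7} = 15 · L{t^7} = 15 · 5040/s^8 = 75600/s^8

Final answer: 75600/s^8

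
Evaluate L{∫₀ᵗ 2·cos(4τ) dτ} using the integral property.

L{∫₀ᵗ f(τ)dτ} = F(s)/s with F(s) = 2s/(s² + 16), so the result is (2s/(s² + 16))/s = 2/(s² + 16)

Final answer: 2/(s² + 16)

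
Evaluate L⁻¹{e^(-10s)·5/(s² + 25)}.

L⁻¹{5/(s² + 25)} = sin(5t). By the time shift theorem, L⁻¹{e^(-as)F(s)} = u(t-a)f(t-a) with a=10, so L⁻¹{e^(-10s)·5/(s² + 25)} = u(t-10)·sin(5(t-10))

Final answer: u(t-10)·sin(5(t-10))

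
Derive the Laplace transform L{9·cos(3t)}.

L{cos(ωt)} = s/(s² + ω²), so L{cos(3t)} = s/(s² + 9). Then L{9·cos(3t)} = 9·s/(s² + 9) = 9s/(s² + 9)

Final answer: 9s/(s² + 9)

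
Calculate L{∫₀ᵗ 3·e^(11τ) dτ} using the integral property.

L{∫₀ᵗ f(τ)dτ} = F(s)/s with F(s) = 3/(s-11), so L{∫₀ᵗ 3·e^(11τ) dτ} = 3/(s(s-11))

Final answer: 3/(s(s-11))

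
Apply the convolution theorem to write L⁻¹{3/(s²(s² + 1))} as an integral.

3/(s²(s² + 1)) = (1/s²)·(3/(s² + 1)) = L{t}·L{3·sin(t)}. So f(t) = t*(3·sin(t)) = ∫₀ᵗ 3τ·sin((t-τ)) dτ

Final answer: ∫₀ᵗ 3τ·sin((t-τ)) dτ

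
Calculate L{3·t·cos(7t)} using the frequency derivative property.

L{cos(7t)} = s/(s² + 49). Derivative: d/ds[s/(s² + 49)] = [(s² + 49) - s·2s]/(s² + 49)² = (49 - s²)/(s² + 49)². So L{t·cos(7t)} = -F'(s) = (s² - 49)/(s² + 49)². Then L{3·t·cos(7t)} = 3·(s² - 49)/(s² + 49)²

Final answer: 3·(s² - 49)/(s² + 49)²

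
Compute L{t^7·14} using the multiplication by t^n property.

L{14} = 14/s. d^1/ds^1[1/s] = -1/s². d^2/ds^2[1/s] = 2/s^3. d^3/ds^3[1/s] = -6/s^4. d^4/ds^4[1/s] = 24/s^5. d^5/ds^5[1/s] = -120/s^6. d^6/ds^6[1/s] = 720/s^7. d^7/ds^7[1/s] = -5040/s^8. So L{t^7} = (-1)^{7}·-5040/s^8 = 5040/s^8. Then L{t^7·14} = 14·5040/s^8 = 70560/s^8

Final answer: 70560/s^8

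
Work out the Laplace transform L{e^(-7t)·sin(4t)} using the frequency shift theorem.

Frequency shift: L{e^(at)f(t)} = F(s-a). L{e^(-7t)·sin(4t)} = 4/((s+7)² + 16)

Final answer: 4/((s+7)² + 16)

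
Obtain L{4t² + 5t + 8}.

L{4t² + 5t + 8} = 4·2/s³ + 5/s² + 8/s = 8/s³ + 5/s² + 8/s

Final answer: 8/s³ + 5/s² + 8/s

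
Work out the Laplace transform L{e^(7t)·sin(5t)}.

L{e^(at)·sin(ωt)} = ω/((s-a)² + ω²), so L{e^(7t)·sin(5t)} = 5/((s-7)² + 25)

Final answer: 5/((s-7)² + 25)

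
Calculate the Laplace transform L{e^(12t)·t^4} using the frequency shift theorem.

L{e^(at)·t^n} = n!/(s-a)^(n+1), so L{e^(12t)·t^4} = 24/(s-12)^5

Final answer: 24/(s-12)^5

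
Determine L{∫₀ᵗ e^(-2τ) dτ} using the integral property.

L{∫₀ᵗ f(τ)dτ} = F(s)/s with F(s) = 1/(s+2), so L{∫₀ᵗ e^(-2τ) dτ} = 1/(s(s+2))

Final answer: 1/(s(s+2))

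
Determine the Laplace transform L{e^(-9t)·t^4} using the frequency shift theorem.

L{e^(at)·t^n} = n!/(s-a)^(n+1), so L{e^(-9t)·t^4} = 24/(s+9)^5

Final answer: 24/(s+9)^5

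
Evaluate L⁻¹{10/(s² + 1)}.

This is the form c·a/(s² + a²) with a = 1, c = 10. L⁻¹ = 10·sin(t)

Final answer: 10·sin(t)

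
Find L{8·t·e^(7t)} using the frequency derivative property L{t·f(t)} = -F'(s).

L{e^(7t)} = 1/(s-7). By frequency derivative: L{t·e^(7t)} = -d/ds[1/(s-7)] = -(-1)/(s-7)² = 1/(s-7)². Then L{8·t·e^(7t)} = 8·1/(s-7)² = 8/(s-7)²

Final answer: 8/(s-7)²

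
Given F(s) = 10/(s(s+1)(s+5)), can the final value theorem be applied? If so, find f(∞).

Poles of sF(s) = 10/((s+1)(s+5)) are at s = -1 and s = -5, both in the left half-plane. Theorem applies. f(∞) = lim_{s→0} sF(s) = 10/(1·5) = 2

Final answer: 2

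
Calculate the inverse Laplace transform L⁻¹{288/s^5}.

L⁻¹{n!/s^(n+1)} = t^n with n=4. So L⁻¹{24/s^5} = t^4, and L⁻¹{288/s^5} = (288/24)·t^4 = 12·t^4

Final answer: 12·t^4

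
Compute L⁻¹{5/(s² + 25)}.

This is the form c·a/(s² + a²) with a = 5. L⁻¹ = sin(5t)

Final answer: sin(5t)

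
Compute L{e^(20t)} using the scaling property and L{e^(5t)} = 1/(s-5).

Using L{f(at)} = (1/a)F(s/a) with a=4 and f(t) = e^(5t): L{e^(20t)} = (1/4) · 1/((s/4)-5) = (1/4) · 4/(s-20) = 1/(s-20)

Final answer: 1/(s-20)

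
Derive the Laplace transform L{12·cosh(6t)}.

L{cosh(ωt)} = s/(s² - ω²), so L{cosh(6t)} = s/(s² - 36). Then L{12·cosh(6t)} = 12·s/(s² - 36) = 12s/(s² - 36)

Final answer: 12s/(s² - 36)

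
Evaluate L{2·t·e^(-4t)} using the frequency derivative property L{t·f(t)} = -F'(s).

L{e^(-4t)} = 1/(s+4). By frequency derivative: L{t·e^(-4t)} = -d/ds[1/(s+4)] = -(-1)/(s+4)² = 1/(s+4)². Then L{2·t·e^(-4t)} = 2·1/(s+4)² = 2/(s+4)²

Final answer: 2/(s+4)²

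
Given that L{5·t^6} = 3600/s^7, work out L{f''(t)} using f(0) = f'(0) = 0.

L{f''(t)} = s²F(s) - sf(0) - f'(0) = s²·3600/s^7 - 0 - 0 = 3600/s^5

Final answer: 3600/s^5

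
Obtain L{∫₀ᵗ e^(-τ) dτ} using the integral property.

L{∫₀ᵗ f(τ)dτ} = F(s)/s with F(s) = 1/(s+1), so L{∫₀ᵗ e^(-τ) dτ} = 1/(s(s+1))

Final answer: 1/(s(s+1))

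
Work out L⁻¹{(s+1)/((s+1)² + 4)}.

Using frequency shift: L⁻¹{(s-a)/((s-a)² + b²)} = e^(at)cos(bt). Here a=-1, b=2

Final answer: e^(-t)·cos(2t)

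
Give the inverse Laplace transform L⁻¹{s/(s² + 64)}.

L⁻¹{s/(s² + 64)} = cos(8t)

Final answer: cos(8t)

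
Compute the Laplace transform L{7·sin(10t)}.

L{sin(ωt)} = ω/(s² + ω²), so L{sin(10t)} = 10/(s² + 100). Then L{7·sin(10t)} = 7·10/(s² + 100) = 70/(s² + 100)

Final answer: 70/(s² + 100)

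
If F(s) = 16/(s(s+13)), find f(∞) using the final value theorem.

f(∞) = lim_{s→0} s·16/(s(s+13)) = lim_{s→0} 16/(s+13) = 16/13 = 16/13

Final answer: 16/13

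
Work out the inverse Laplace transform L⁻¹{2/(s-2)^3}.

L⁻¹{n!/(s-a)^(n+1)} = t^n·e^(at), so L⁻¹{2/(s-2)^3} = t^2·e^(2t)

Final answer: t^2·e^(2t)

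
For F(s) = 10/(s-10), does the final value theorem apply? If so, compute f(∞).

sF(s) = 10s/(s-10) has a pole at s = 10 in the right half-plane. Theorem does NOT apply (unstable system; f(t) = 10·e^(10t) grows without bound).

Final answer: Not applicable (unstable)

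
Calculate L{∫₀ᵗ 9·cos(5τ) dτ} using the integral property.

L{∫₀ᵗ f(τ)dτ} = F(s)/s with F(s) = 9s/(s² + 25), so the result is (9s/(s² + 25))/s = 9/(s² + 25)

Final answer: 9/(s² + 25)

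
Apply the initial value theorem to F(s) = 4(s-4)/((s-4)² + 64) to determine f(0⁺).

f(0⁺) = lim_{s→∞} sF(s) = lim_{s→∞} 4s(s-4)/((s-4)² + 64) = 4

Final answer: 4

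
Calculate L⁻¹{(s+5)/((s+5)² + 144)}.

Using frequency shift: L⁻¹{(s-a)/((s-a)² + b²)} = e^(at)cos(bt). Here a=-5, b=12

Final answer: e^(-5t)·cos(12t)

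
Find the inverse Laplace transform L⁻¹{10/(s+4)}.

L⁻¹{1/(s-a)} = e^(at), so L⁻¹{1/(s+4)} = e^(-4t), and L⁻¹{10/(s+4)} = 10·e^(-4t)

Final answer: 10·e^(-4t)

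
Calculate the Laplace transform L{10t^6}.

L{10t^6} = 10 · L{t^6} = 10 · 720/s^7 = 7200/s^7

Final answer: 7200/s^7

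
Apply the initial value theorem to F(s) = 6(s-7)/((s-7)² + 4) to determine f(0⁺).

f(0⁺) = lim_{s→∞} sF(s) = lim_{s→∞} 6s(s-7)/((s-7)² + 4) = 6

Final answer: 6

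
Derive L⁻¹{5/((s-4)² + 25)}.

Form: b/((s-a)² + b²) → e^(at)sin(bt). With a=4, b=5

Final answer: e^(4t)·sin(5t)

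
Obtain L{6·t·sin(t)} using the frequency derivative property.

L{sin(t)} = 1/(s² + 1). By L{t·f(t)} = -F'(s): -d/ds[1/(s² + 1)] = -(1)·(-2s)/(s² + 1)² = 2s/(s² + 1)². Then L{6·t·sin(t)} = 6·2s/(s² + 1)² = 12s/(s² + 1)²

Final answer: 12s/(s² + 1)²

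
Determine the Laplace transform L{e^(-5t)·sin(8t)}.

L{e^(at)·sin(ωt)} = ω/((s-a)² + ω²), so L{e^(-5t)·sin(8t)} = 8/((s+5)² + 64)

Final answer: 8/((s+5)² + 64)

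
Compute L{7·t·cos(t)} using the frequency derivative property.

L{cos(t)} = s/(s² + 1). Derivative: d/ds[s/(s² + 1)] = [(s² + 1) - s·2s]/(s² + 1)² = (1 - s²)/(s² + 1)². So L{t·cos(t)} = -F'(s) = (s² - 1)/(s² + 1)². Then L{7·t·cos(t)} = 7·(s² - 1)/(s² + 1)²

Final answer: 7·(s² - 1)/(s² + 1)²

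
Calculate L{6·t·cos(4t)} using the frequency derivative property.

L{cos(4t)} = s/(s² + 16). Derivative: d/ds[s/(s² + 16)] = [(s² + 16) - s·2s]/(s² + 16)² = (16 - s²)/(s² + 16)². So L{t·cos(4t)} = -F'(s) = (s² - 16)/(s² + 16)². Then L{6·t·cos(4t)} = 6·(s² - 16)/(s² + 16)²

Final answer: 6·(s² - 16)/(s² + 16)²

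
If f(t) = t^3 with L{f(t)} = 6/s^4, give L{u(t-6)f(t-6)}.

Time shift theorem: L{u(t-a)f(t-a)} = e^(-as)F(s). Here a=6, F(s) = 6/s^4, so L{u(t-6)f(t-6)} = e^(-6s)·6/s^4

Final answer: e^(-6s)·6/s^4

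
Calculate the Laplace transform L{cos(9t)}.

L{cos(ωt)} = s/(s² + ω²), so L{cos(9t)} = s/(s² + 81)

Final answer: s/(s² + 81)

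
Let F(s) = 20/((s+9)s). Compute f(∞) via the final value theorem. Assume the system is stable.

f(∞) = lim_{s→0} sF(s) = lim_{s→0} 20/(s+9) = 20/9

Final answer: 20/9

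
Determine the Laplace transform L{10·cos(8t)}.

L{cos(ωt)} = s/(s² + ω²), so L{cos(8t)} = s/(s² + 64). Then L{10·cos(8t)} = 10·s/(s² + 64) = 10s/(s² + 64)

Final answer: 10s/(s² + 64)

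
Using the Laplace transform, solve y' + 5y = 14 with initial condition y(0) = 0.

sY + 5Y = 14/s. Y = 14/(s(s+5)). Partial fractions: Y = 14/5/s - 14/5/(s+5)

Final answer: y(t) = 14/5(1 - e^(-5t))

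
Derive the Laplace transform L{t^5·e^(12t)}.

L{t^n·e^(at)} = n!/(s-a)^(n+1), so L{t^5·e^(12t)} = 120/(s-12)^6

Final answer: 120/(s-12)^6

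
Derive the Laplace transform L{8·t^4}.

L{t^n} = n!/s^(n+1), so L{t^4} = 24/s^5. Then L{8·t^4} = 8·24/s^5 = 192/s^5

Final answer: 192/s^5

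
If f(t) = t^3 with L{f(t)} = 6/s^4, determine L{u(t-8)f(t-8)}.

Time shift theorem: L{u(t-a)f(t-a)} = e^(-as)F(s). Here a=8, F(s) = 6/s^4, so L{u(t-8)f(t-8)} = e^(-8s)·6/s^4

Final answer: e^(-8s)·6/s^4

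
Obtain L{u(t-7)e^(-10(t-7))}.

u(t-a)f(t-a) with f(t)=e^(-10t). L{e^(-10t)} = 1/(s+10). By time shift: e^(-7s)/(s+10)

Final answer: e^(-7s)/(s+10)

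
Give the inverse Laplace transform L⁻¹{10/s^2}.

L⁻¹{n!/s^(n+1)} = t^n with n=1. So L⁻¹{1/s^2} = t, and L⁻¹{10/s^2} = (10/1)·t = 10·t

Final answer: 10·t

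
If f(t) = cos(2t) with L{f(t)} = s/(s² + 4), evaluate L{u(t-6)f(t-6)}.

Time shift theorem: L{u(t-a)f(t-a)} = e^(-as)F(s). Here a=6, F(s) = s/(s² + 4), so L{u(t-6)f(t-6)} = e^(-6s)·s/(s² + 4)

Final answer: e^(-6s)·s/(s² + 4)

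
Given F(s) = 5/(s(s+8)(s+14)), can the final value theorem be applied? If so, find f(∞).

Poles of sF(s) = 5/((s+8)(s+14)) are at s = -8 and s = -14, both in the left half-plane. Theorem applies. f(∞) = lim_{s→0} sF(s) = 5/(8·14) = 5/112

Final answer: 5/112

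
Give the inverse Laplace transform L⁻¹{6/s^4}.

L⁻¹{n!/s^(n+1)} = t^n with n=3. So L⁻¹{6/s^4} = t^3

Final answer: t^3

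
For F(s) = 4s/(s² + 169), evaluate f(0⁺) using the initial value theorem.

f(0⁺) = lim_{s→∞} s·4s/(s² + 169) = lim_{s→∞} 4s²/(s² + 169) = 4

Final answer: 4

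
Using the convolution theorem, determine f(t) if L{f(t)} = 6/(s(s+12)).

6/(s(s+12)) = (6/s)·(1/(s+12)) = L{6}·L{e^(-12t)}. By convolution, f(t) = 6*e^(-12t) = ∫₀ᵗ 6·e^(-12τ) dτ = 6·(1 - e^(-12t))/12

Final answer: 6·(1 - e^(-12t))/12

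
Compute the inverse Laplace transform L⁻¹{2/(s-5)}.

L⁻¹{1/(s-a)} = e^(at), so L⁻¹{1/(s-5)} = e^(5t), and L⁻¹{2/(s-5)} = 2·e^(5t)

Final answer: 2·e^(5t)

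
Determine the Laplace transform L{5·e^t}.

L{e^(at)} = 1/(s-a), so L{e^t} = 1/(s-1). Then L{5·e^t} = 5/(s-1)

Final answer: 5/(s-1)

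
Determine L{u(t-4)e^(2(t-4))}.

u(t-a)f(t-a) with f(t)=e^(2t). L{e^(2t)} = 1/(s-2). By time shift: e^(-4s)/(s-2)

Final answer: e^(-4s)/(s-2)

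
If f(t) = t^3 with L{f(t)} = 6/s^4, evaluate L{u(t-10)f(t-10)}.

Time shift theorem: L{u(t-a)f(t-a)} = e^(-as)F(s). Here a=10, F(s) = 6/s^4, so L{u(t-10)f(t-10)} = e^(-10s)·6/s^4

Final answer: e^(-10s)·6/s^4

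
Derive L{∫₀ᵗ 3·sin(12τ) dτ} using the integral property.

L{∫₀ᵗ f(τ)dτ} = F(s)/s with F(s) = 36/(s² + 144), so the result is (36/(s² + 144))/s = 36/(s(s² + 144))

Final answer: 36/(s(s² + 144))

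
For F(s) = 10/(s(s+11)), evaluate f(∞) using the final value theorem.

f(∞) = lim_{s→0} s·10/(s(s+11)) = lim_{s→0} 10/(s+11) = 10/11 = 10/11

Final answer: 10/11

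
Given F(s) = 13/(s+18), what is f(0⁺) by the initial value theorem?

f(0⁺) = lim_{s→∞} s·13/(s+18) = lim_{s→∞} 13s/(s+18) = 13

Final answer: 13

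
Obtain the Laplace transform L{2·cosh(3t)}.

L{cosh(ωt)} = s/(s² - ω²), so L{cosh(3t)} = s/(s² - 9). Then L{2·cosh(3t)} = 2·s/(s² - 9) = 2s/(s² - 9)

Final answer: 2s/(s² - 9)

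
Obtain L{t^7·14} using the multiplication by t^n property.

L{14} = 14/s. d^1/ds^1[1/s] = -1/s². d^2/ds^2[1/s] = 2/s^3. d^3/ds^3[1/s] = -6/s^4. d^4/ds^4[1/s] = 24/s^5. d^5/ds^5[1/s] = -120/s^6. d^6/ds^6[1/s] = 720/s^7. d^7/ds^7[1/s] = -5040/s^8. So L{t^7} = (-1)^{7}·-5040/s^8 = 5040/s^8. Then L{t^7·14} = 14·5040/s^8 = 70560/s^8

Final answer: 70560/s^8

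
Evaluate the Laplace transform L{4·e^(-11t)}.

L{e^(at)} = 1/(s-a), so L{e^(-11t)} = 1/(s+11). Then L{4·e^(-11t)} = 4/(s+11)

Final answer: 4/(s+11)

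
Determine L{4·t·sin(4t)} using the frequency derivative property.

L{sin(4t)} = 4/(s² + 16). By L{t·f(t)} = -F'(s): -d/ds[4/(s² + 16)] = -(4)·(-2s)/(s² + 16)² = 8s/(s² + 16)². Then L{4·t·sin(4t)} = 4·8s/(s² + 16)² = 32s/(s² + 16)²

Final answer: 32s/(s² + 16)²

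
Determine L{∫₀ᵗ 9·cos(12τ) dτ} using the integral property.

L{∫₀ᵗ f(τ)dτ} = F(s)/s with F(s) = 9s/(s² + 144), so the result is (9s/(s² + 144))/s = 9/(s² + 144)

Final answer: 9/(s² + 144)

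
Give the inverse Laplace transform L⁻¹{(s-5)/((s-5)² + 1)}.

Using frequency shift, L⁻¹{(s-5)/((s-5)² + 1)} = e^(5t)·cos(t)

Final answer: e^(5t)·cos(t)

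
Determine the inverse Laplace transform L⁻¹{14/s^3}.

L⁻¹{n!/s^(n+1)} = t^n with n=2. So L⁻¹{2/s^3} = t^2, and L⁻¹{14/s^3} = (14/2)·t^2 = 7·t^2

Final answer: 7·t^2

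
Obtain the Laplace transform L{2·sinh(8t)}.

L{sinh(ωt)} = ω/(s² - ω²), so L{sinh(8t)} = 8/(s² - 64). Then L{2·sinh(8t)} = 2·8/(s² - 64) = 16/(s² - 64)

Final answer: 16/(s² - 64)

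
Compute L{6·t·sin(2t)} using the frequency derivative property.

L{sin(2t)} = 2/(s² + 4). By L{t·f(t)} = -F'(s): -d/ds[2/(s² + 4)] = -(2)·(-2s)/(s² + 4)² = 4s/(s² + 4)². Then L{6·t·sin(2t)} = 6·4s/(s² + 4)² = 24s/(s² + 4)²

Final answer: 24s/(s² + 4)²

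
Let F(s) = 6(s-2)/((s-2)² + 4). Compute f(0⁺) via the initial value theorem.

f(0⁺) = lim_{s→∞} sF(s) = lim_{s→∞} 6s(s-2)/((s-2)² + 4) = 6

Final answer: 6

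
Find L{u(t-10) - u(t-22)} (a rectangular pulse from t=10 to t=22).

L{u(t-a)} = e^(-as)/s. L{u(t-10) - u(t-22)} = (e^(-10s) - e^(-22s))/s

Final answer: (e^(-10s) - e^(-22s))/s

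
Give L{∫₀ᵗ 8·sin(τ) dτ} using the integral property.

L{∫₀ᵗ f(τ)dτ} = F(s)/s with F(s) = 8/(s² + 1), so the result is (8/(s² + 1))/s = 8/(s(s² + 1))

Final answer: 8/(s(s² + 1))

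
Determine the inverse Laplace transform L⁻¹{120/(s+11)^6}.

L⁻¹{n!/(s-a)^(n+1)} = t^n·e^(at), so L⁻¹{120/(s+11)^6} = t^5·e^(-11t)

Final answer: t^5·e^(-11t)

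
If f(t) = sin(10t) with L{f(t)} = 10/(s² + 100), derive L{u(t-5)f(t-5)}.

Time shift theorem: L{u(t-a)f(t-a)} = e^(-as)F(s). Here a=5, F(s) = 10/(s² + 100), so L{u(t-5)f(t-5)} = e^(-5s)·10/(s² + 100)

Final answer: e^(-5s)·10/(s² + 100)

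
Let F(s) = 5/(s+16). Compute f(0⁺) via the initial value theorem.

f(0⁺) = lim_{s→∞} s·5/(s+16) = lim_{s→∞} 5s/(s+16) = 5

Final answer: 5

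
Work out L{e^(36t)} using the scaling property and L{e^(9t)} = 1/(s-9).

Using L{f(at)} = (1/a)F(s/a) with a=4 and f(t) = e^(9t): L{e^(36t)} = (1/4) · 1/((s/4)-9) = (1/4) · 4/(s-36) = 1/(s-36)

Final answer: 1/(s-36)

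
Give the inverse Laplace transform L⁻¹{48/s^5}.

L⁻¹{n!/s^(n+1)} = t^n with n=4. So L⁻¹{24/s^5} = t^4, and L⁻¹{48/s^5} = (48/24)·t^4 = 2·t^4

Final answer: 2·t^4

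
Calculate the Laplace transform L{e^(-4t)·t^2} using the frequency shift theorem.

L{e^(at)·t^n} = n!/(s-a)^(n+1), so L{e^(-4t)·t^2} = 2/(s+4)^3

Final answer: 2/(s+4)^3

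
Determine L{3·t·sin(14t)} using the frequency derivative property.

L{sin(14t)} = 14/(s² + 196). By L{t·f(t)} = -F'(s): -d/ds[14/(s² + 196)] = -(14)·(-2s)/(s² + 196)² = 28s/(s² + 196)². Then L{3·t·sin(14t)} = 3·28s/(s² + 196)² = 84s/(s² + 196)²

Final answer: 84s/(s² + 196)²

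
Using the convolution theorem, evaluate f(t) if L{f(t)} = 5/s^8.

5/s^8 = (5/s)·(1/s^7) = L{5}·L{t^6/720}. By convolution, f(t) = 5*t^6/720 = ∫₀ᵗ 5·τ^6/720 dτ = 5·t^7/5040

Final answer: 5·t^7/5040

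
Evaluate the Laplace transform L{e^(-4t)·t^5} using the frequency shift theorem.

L{e^(at)·t^n} = n!/(s-a)^(n+1), so L{e^(-4t)·t^5} = 120/(s+4)^6

Final answer: 120/(s+4)^6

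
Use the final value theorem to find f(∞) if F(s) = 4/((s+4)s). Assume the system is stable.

f(∞) = lim_{s→0} sF(s) = lim_{s→0} 4/(s+4) = 1

Final answer: 1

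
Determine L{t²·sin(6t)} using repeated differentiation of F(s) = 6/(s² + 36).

F(s) = 6/(s² + 36). F'(s) = -12s/(s² + 36)². F''(s) = -12(36 - 3s²)/(s² + 36)³ = (36s² - 432)/(s² + 36)³. So L{t²·sin(6t)} = (-1)² F''(s) = (36s² - 432)/(s² + 36)³

Final answer: (36s² - 432)/(s² + 36)³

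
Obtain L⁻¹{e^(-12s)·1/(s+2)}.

L⁻¹{1/(s+2)} = e^(-2t). By the time shift theorem, L⁻¹{e^(-as)F(s)} = u(t-a)f(t-a) with a=12, so L⁻¹{e^(-12s)·1/(s+2)} = u(t-12)·e^(-2(t-12))

Final answer: u(t-12)·e^(-2(t-12))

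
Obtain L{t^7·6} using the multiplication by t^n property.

L{6} = 6/s. d^1/ds^1[1/s] = -1/s². d^2/ds^2[1/s] = 2/s^3. d^3/ds^3[1/s] = -6/s^4. d^4/ds^4[1/s] = 24/s^5. d^5/ds^5[1/s] = -120/s^6. d^6/ds^6[1/s] = 720/s^7. d^7/ds^7[1/s] = -5040/s^8. So L{t^7} = (-1)^{7}·-5040/s^8 = 5040/s^8. Then L{t^7·6} = 6·5040/s^8 = 30240/s^8

Final answer: 30240/s^8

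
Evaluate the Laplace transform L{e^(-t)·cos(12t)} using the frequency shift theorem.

Frequency shift: L{e^(at)f(t)} = F(s-a). L{e^(-t)·cos(12t)} = (s+1)/((s+1)² + 144)

Final answer: (s+1)/((s+1)² + 144)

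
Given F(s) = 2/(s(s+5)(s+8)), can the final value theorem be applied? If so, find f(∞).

Poles of sF(s) = 2/((s+5)(s+8)) are at s = -5 and s = -8, both in the left half-plane. Theorem applies. f(∞) = lim_{s→0} sF(s) = 2/(5·8) = 1/20

Final answer: 1/20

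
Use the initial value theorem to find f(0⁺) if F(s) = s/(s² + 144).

f(0⁺) = lim_{s→∞} s·s/(s² + 144) = lim_{s→∞} s²/(s² + 144) = 1

Final answer: 1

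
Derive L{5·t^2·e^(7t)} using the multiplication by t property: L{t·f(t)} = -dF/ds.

Using L{t^n·e^(at)} = n!/(s-a)^(n+1), L{t^2·e^(7t)} = 2/(s-7)^3, so L{5·t^2·e^(7t)} = 5·2/(s-7)^3 = 10/(s-7)^3

Final answer: 10/(s-7)^3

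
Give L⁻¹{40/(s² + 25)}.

This is the form c·a/(s² + a²) with a = 5, c = 8. L⁻¹ = 8·sin(5t)

Final answer: 8·sin(5t)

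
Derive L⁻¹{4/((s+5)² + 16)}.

Form: b/((s-a)² + b²) → e^(at)sin(bt). With a=-5, b=4

Final answer: e^(-5t)·sin(4t)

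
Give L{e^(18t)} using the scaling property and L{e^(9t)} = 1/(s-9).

Using L{f(at)} = (1/a)F(s/a) with a=2 and f(t) = e^(9t): L{e^(18t)} = (1/2) · 1/((s/2)-9) = (1/2) · 2/(s-18) = 1/(s-18)

Final answer: 1/(s-18)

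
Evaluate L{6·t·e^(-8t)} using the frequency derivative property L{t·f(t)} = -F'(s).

L{e^(-8t)} = 1/(s+8). By frequency derivative: L{t·e^(-8t)} = -d/ds[1/(s+8)] = -(-1)/(s+8)² = 1/(s+8)². Then L{6·t·e^(-8t)} = 6·1/(s+8)² = 6/(s+8)²

Final answer: 6/(s+8)²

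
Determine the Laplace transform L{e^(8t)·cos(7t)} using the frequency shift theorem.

Frequency shift: L{e^(at)f(t)} = F(s-a). L{e^(8t)·cos(7t)} = (s-8)/((s-8)² + 49)

Final answer: (s-8)/((s-8)² + 49)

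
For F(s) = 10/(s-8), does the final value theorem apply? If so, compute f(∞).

sF(s) = 10s/(s-8) has a pole at s = 8 in the right half-plane. Theorem does NOT apply (unstable system; f(t) = 10·e^(8t) grows without bound).

Final answer: Not applicable (unstable)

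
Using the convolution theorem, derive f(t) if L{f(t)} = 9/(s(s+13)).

9/(s(s+13)) = (9/s)·(1/(s+13)) = L{9}·L{e^(-13t)}. By convolution, f(t) = 9*e^(-13t) = ∫₀ᵗ 9·e^(-13τ) dτ = 9·(1 - e^(-13t))/13

Final answer: 9·(1 - e^(-13t))/13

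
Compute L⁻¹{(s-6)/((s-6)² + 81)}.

Using frequency shift: L⁻¹{(s-a)/((s-a)² + b²)} = e^(at)cos(bt). Here a=6, b=9

Final answer: e^(6t)·cos(9t)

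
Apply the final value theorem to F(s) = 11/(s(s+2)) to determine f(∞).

f(∞) = lim_{s→0} s·11/(s(s+2)) = lim_{s→0} 11/(s+2) = 11/2 = 11/2

Final answer: 11/2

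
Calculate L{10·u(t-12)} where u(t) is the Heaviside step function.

L{u(t-a)} = e^(-as)/s. Here a=12, so L{u(t-12)} = e^(-12s)/s, and L{10·u(t-12)} = 10·e^(-12s)/s

Final answer: 10·e^(-12s)/s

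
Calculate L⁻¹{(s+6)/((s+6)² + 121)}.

Using frequency shift: L⁻¹{(s-a)/((s-a)² + b²)} = e^(at)cos(bt). Here a=-6, b=11

Final answer: e^(-6t)·cos(11t)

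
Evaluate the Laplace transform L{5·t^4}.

L{t^n} = n!/s^(n+1), so L{t^4} = 24/s^5. Then L{5·t^4} = 5·24/s^5 = 120/s^5

Final answer: 120/s^5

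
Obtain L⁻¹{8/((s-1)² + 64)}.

Form: b/((s-a)² + b²) → e^(at)sin(bt). With a=1, b=8

Final answer: e^t·sin(8t)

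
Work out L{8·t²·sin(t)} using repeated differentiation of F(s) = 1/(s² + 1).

F(s) = 1/(s² + 1). F'(s) = -2s/(s² + 1)². F''(s) = -2(1 - 3s²)/(s² + 1)³ = (6s² - 2)/(s² + 1)³. So L{t²·sin(t)} = (-1)² F''(s) = (6s² - 2)/(s² + 1)³. Then L{8·t²·sin(t)} = 8·(6s² - 2)/(s² + 1)³ = (48s² - 16)/(s² + 1)³

Final answer: (48s² - 16)/(s² + 1)³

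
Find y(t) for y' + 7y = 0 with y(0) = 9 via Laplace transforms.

L{y'} + 7L{y} = 0. sY - 9 + 7Y = 0. Y(s+7) = 9. Y = 9/(s+7)

Final answer: y(t) = 9e^(-7t)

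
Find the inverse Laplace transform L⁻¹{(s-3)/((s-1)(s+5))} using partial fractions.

Using partial fractions, f(t) = (-2e^t + 8e^(-5t))/6

Final answer: (-2e^t + 8e^(-5t))/6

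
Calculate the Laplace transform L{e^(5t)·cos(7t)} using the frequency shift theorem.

Frequency shift: L{e^(at)f(t)} = F(s-a). L{e^(5t)·cos(7t)} = (s-5)/((s-5)² + 49)

Final answer: (s-5)/((s-5)² + 49)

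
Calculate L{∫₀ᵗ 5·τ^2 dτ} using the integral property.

L{∫₀ᵗ f(τ)dτ} = F(s)/s with f(t) = 5t^2. F(s) = 10/s^3, so L{∫₀ᵗ 5·τ^2 dτ} = (10/s^3)/s = 10/s^4. (Check: ∫₀ᵗ 5·τ^2 dτ = 5t^3/3.)

Final answer: 10/s^4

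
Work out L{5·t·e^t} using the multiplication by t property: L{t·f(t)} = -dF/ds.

Using L{t^n·e^(at)} = n!/(s-a)^(n+1), L{t·e^t} = 1/(s-1)^2, so L{5·t·e^t} = 5·1/(s-1)^2 = 5/(s-1)^2

Final answer: 5/(s-1)^2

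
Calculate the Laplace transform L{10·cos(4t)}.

L{cos(ωt)} = s/(s² + ω²), so L{cos(4t)} = s/(s² + 16). Then L{10·cos(4t)} = 10·s/(s² + 16) = 10s/(s² + 16)

Final answer: 10s/(s² + 16)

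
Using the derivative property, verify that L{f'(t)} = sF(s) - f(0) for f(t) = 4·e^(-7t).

f'(t) = -28e^(-7t). Direct: L{f'(t)} = -28/(s+7). Property: s·4/(s+7) - 4 = (4s - 4(s+7))/(s+7) = -28/(s+7). ✓

Final answer: -28/(s+7)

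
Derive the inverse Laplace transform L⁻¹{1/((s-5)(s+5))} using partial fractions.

Decompose: A/(s-5) + B/(s+5). A = 1/10, B = -1/10. f(t) = (e^(5t) - e^(-5t))/10

Final answer: (e^(5t) - e^(-5t))/10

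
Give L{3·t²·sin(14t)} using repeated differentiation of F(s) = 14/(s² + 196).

F(s) = 14/(s² + 196). F'(s) = -28s/(s² + 196)². F''(s) = -28(196 - 3s²)/(s² + 196)³ = (84s² - 5488)/(s² + 196)³. So L{t²·sin(14t)} = (-1)² F''(s) = (84s² - 5488)/(s² + 196)³. Then L{3·t²·sin(14t)} = 3·(84s² - 5488)/(s² + 196)³ = (252s² - 16464)/(s² + 196)³

Final answer: (252s² - 16464)/(s² + 196)³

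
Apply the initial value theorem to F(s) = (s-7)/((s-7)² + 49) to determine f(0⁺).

f(0⁺) = lim_{s→∞} sF(s) = lim_{s→∞} s(s-7)/((s-7)² + 49) = 1

Final answer: 1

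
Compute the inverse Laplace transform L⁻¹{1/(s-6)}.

L⁻¹{1/(s-a)} = e^(at), so L⁻¹{1/(s-6)} = e^(6t)

Final answer: e^(6t)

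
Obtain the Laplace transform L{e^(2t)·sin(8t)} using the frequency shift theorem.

Frequency shift: L{e^(at)f(t)} = F(s-a). L{e^(2t)·sin(8t)} = 8/((s-2)² + 64)

Final answer: 8/((s-2)² + 64)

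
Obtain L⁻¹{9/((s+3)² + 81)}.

Form: b/((s-a)² + b²) → e^(at)sin(bt). With a=-3, b=9

Final answer: e^(-3t)·sin(9t)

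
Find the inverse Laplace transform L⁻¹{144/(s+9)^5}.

L⁻¹{n!/(s-a)^(n+1)} = t^n·e^(at) with n=4, a=-9. So L⁻¹{24/(s+9)^5} = t^4·e^(-9t), and L⁻¹{144/(s+9)^5} = (144/24)·t^4·e^(-9t) = 6·t^4·e^(-9t)

Final answer: 6·t^4·e^(-9t)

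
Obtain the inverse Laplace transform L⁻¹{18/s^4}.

L⁻¹{n!/s^(n+1)} = t^n with n=3. So L⁻¹{6/s^4} = t^3, and L⁻¹{18/s^4} = (18/6)·t^3 = 3·t^3

Final answer: 3·t^3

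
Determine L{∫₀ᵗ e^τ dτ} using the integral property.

L{∫₀ᵗ f(τ)dτ} = F(s)/s with F(s) = 1/(s-1), so L{∫₀ᵗ e^τ dτ} = 1/(s(s-1))

Final answer: 1/(s(s-1))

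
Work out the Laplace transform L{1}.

L{1} = 1 · L{1} = 1/s

Final answer: 1/s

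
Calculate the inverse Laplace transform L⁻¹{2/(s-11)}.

L⁻¹{1/(s-a)} = e^(at), so L⁻¹{1/(s-11)} = e^(11t), and L⁻¹{2/(s-11)} = 2·e^(11t)

Final answer: 2·e^(11t)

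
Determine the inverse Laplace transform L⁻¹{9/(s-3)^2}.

L⁻¹{n!/(s-a)^(n+1)} = t^n·e^(at) with n=1, a=3. So L⁻¹{1/(s-3)^2} = t·e^(3t), and L⁻¹{9/(s-3)^2} = (9/1)·t·e^(3t) = 9·t·e^(3t)

Final answer: 9·t·e^(3t)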